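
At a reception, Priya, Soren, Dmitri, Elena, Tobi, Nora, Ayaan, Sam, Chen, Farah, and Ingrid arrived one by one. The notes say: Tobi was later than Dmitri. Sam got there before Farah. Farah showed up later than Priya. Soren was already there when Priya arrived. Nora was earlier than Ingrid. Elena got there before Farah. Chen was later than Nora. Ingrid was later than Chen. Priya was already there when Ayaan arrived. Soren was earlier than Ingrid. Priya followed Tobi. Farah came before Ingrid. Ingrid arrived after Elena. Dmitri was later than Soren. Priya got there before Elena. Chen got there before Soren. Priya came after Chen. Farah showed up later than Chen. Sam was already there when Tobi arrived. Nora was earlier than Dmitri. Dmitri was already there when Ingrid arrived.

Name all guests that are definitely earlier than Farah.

Directly stated before Farah: Chen, Elena, Priya, and Sam.
Dmitri reaches Farah via Dmitri → Tobi → Priya → Farah.
Nora reaches Farah via Nora → Chen → Farah.
Soren reaches Farah via Soren → Priya → Farah.
Likewise Tobi reaches Farah by chaining the stated constraints.
No chain forces Ayaan (or any of the others) ahead of Farah.

Chen, Dmitri, Elena, Nora, Priya, Sam, Soren, Tobi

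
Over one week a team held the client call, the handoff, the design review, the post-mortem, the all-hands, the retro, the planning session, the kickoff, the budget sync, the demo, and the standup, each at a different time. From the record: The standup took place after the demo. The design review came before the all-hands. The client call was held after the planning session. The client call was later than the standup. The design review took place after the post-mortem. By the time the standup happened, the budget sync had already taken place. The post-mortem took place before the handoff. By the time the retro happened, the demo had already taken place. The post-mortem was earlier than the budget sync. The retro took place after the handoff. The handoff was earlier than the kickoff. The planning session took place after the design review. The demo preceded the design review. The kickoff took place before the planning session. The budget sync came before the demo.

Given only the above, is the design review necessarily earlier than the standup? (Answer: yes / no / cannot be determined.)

No chain of stated constraints runs from the design review to the standup, and none runs from the standup to the design review either.
So the relative order of the design review and the standup is not fixed by the given facts.

cannot be determined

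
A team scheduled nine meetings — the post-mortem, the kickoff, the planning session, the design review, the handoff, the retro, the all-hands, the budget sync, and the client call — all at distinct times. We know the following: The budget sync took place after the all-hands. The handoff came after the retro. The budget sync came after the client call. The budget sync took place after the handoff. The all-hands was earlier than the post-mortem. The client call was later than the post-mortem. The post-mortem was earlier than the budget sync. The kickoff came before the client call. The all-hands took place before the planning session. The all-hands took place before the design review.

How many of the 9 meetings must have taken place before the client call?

Directly stated before the client call: the kickoff and the post-mortem.
The all-hands reaches the client call via the all-hands → the post-mortem → the client call.
That's the all-hands, the kickoff, and the post-mortem — 3 in all.

3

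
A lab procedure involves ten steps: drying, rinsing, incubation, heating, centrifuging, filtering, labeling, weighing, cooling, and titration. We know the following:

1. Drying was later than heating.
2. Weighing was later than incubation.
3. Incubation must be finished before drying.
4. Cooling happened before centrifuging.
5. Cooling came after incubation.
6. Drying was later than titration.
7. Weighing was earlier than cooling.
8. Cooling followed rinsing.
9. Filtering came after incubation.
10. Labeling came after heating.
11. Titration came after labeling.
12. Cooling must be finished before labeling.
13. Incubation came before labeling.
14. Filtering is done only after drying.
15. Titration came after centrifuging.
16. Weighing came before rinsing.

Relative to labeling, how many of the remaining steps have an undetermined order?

Forced before labeling: cooling, heating, incubation, rinsing, and weighing; forced after labeling: drying, filtering, and titration.
That leaves centrifuging with no forced order relative to labeling — 1.

1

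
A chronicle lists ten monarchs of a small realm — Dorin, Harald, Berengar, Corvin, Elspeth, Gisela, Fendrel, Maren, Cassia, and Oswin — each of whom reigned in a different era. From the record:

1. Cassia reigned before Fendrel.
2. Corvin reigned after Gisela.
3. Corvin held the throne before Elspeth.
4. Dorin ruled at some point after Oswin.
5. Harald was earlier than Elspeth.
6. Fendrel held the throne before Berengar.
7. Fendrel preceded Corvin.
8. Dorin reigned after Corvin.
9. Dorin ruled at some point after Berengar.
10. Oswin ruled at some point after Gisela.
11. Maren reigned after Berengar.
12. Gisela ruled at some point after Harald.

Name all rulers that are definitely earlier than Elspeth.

Cassia, Corvin, Fendrel, Gisela, Harald

Directly stated before Elspeth: Corvin and Harald.
Cassia reaches Elspeth via Cassia → Fendrel → Corvin → Elspeth.
Fendrel reaches Elspeth via Fendrel → Corvin → Elspeth.
Gisela reaches Elspeth via Gisela → Corvin → Elspeth.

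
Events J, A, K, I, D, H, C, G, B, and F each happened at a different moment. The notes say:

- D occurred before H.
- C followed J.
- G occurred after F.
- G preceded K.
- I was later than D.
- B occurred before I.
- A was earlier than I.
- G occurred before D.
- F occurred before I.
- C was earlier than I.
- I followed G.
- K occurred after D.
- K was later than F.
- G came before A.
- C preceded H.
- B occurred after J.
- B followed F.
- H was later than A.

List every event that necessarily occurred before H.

A, C, D, F, G, J

Directly stated before H: A, C, and D.
F reaches H via F → G → D → H.
G reaches H via G → D → H.
J reaches H via J → C → H.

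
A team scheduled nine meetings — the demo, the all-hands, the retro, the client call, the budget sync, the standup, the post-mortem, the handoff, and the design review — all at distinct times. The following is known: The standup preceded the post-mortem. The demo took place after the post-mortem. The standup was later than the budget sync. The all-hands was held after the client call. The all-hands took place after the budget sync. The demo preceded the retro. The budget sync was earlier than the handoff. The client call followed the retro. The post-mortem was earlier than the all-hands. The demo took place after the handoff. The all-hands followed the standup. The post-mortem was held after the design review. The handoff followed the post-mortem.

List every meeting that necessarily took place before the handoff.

the budget sync, the design review, the post-mortem, the standup

Directly stated before the handoff: the budget sync and the post-mortem.
The design review reaches the handoff via the design review → the post-mortem → the handoff.
The standup reaches the handoff via the standup → the post-mortem → the handoff.
No chain forces the retro (or any of the others) ahead of the handoff.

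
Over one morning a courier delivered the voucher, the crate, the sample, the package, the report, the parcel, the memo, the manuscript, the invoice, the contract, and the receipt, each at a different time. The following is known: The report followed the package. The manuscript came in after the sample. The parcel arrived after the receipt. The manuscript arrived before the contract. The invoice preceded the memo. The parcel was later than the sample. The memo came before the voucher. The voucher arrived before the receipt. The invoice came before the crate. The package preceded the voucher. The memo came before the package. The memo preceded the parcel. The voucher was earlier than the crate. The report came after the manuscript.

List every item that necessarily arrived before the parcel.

Directly stated before the parcel: the memo, the receipt, and the sample.
The invoice reaches the parcel via the invoice → the memo → the parcel.
The package reaches the parcel via the package → the voucher → the receipt → the parcel.
The voucher reaches the parcel via the voucher → the receipt → the parcel.

the invoice, the memo, the package, the receipt, the sample, the voucher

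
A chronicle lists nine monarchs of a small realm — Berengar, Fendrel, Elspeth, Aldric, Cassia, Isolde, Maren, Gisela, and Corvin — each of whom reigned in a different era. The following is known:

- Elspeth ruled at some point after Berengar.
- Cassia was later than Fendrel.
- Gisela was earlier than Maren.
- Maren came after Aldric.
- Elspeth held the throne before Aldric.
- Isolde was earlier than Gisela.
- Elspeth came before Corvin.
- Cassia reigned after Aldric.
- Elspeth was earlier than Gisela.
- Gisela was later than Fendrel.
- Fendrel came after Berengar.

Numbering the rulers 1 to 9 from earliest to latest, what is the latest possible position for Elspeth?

Elspeth must come before Aldric, Cassia, Corvin, Gisela, and Maren — 5 rulers forced after them.
Everything else can be placed before Elspeth in some valid order, so Elspeth can sit as late as position 9 − 5 = 4.

4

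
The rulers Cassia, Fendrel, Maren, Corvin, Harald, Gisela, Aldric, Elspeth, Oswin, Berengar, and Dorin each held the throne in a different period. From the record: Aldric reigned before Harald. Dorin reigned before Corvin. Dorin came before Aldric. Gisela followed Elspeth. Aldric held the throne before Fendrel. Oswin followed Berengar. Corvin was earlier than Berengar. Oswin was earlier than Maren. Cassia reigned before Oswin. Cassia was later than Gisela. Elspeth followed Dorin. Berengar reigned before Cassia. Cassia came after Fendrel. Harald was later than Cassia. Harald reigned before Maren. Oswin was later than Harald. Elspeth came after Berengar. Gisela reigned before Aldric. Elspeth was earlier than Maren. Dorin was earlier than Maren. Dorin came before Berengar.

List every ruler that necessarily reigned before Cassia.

Directly stated before Cassia: Berengar, Fendrel, and Gisela.
Aldric reaches Cassia via Aldric → Fendrel → Cassia.
Corvin reaches Cassia via Corvin → Berengar → Cassia.
Dorin reaches Cassia via Dorin → Berengar → Cassia.
Likewise Elspeth reaches Cassia by chaining the stated constraints.
No chain forces Maren (or any of the others) ahead of Cassia.

Aldric, Berengar, Corvin, Dorin, Elspeth, Fendrel, Gisela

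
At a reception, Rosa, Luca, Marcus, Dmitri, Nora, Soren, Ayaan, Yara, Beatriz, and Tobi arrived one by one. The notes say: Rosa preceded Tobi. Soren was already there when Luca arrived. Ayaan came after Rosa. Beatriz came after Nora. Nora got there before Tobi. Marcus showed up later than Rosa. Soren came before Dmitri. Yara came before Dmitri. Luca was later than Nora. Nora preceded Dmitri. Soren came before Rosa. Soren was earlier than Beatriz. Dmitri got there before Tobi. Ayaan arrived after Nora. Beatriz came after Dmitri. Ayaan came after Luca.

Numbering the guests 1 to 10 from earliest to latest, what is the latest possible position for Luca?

9

Luca must come before Ayaan — 1 guest forced after them.
Everything else can be placed before Luca in some valid order, so Luca can sit as late as position 10 − 1 = 9.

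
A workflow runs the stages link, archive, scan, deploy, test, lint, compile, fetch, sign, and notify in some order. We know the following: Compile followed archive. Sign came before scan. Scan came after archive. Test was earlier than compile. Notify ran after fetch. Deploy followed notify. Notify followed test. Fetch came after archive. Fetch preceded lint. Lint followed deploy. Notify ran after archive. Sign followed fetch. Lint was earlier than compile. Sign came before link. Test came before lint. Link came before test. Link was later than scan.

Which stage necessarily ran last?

Every other stage has a chain of constraints placing it before compile, so compile is last.

compile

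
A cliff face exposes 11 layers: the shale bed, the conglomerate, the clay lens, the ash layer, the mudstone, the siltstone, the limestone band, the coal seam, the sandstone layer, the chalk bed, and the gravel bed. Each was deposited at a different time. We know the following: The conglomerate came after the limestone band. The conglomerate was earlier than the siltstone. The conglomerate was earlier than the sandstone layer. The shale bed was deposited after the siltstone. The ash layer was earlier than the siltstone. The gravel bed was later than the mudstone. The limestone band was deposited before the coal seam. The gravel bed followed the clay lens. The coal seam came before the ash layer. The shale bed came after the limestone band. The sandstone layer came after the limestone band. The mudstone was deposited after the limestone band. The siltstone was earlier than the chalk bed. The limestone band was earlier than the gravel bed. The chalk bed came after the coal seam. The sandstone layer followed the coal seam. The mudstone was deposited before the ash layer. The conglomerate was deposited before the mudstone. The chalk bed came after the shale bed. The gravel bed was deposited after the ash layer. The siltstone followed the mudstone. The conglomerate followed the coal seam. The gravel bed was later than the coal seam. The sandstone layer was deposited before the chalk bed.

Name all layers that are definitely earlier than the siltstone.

Directly stated before the siltstone: the ash layer, the conglomerate, and the mudstone.
The coal seam reaches the siltstone via the coal seam → the ash layer → the siltstone.
The limestone band reaches the siltstone via the limestone band → the mudstone → the siltstone.

the ash layer, the coal seam, the conglomerate, the limestone band, the mudstone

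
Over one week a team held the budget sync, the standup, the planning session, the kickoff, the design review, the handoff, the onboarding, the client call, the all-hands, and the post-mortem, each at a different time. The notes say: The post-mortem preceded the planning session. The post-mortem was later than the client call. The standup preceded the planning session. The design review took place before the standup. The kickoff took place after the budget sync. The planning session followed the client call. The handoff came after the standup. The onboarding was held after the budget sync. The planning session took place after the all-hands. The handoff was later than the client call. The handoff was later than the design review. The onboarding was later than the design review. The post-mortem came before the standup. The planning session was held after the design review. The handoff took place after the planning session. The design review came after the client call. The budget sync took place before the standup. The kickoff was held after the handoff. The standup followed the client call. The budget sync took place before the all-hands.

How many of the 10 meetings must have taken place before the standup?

Directly stated before the standup: the budget sync, the client call, the design review, and the post-mortem.
No chain forces the kickoff (or any of the others) ahead of the standup.
That's the budget sync, the client call, the design review, and the post-mortem — 4 in all.

4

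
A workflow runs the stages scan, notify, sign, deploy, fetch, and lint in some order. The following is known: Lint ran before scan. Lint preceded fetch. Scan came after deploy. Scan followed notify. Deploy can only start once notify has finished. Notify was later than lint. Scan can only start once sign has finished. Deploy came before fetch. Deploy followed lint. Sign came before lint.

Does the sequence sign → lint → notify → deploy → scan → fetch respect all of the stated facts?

Check each stated constraint against the proposed order — e.g. sign is ahead of scan; lint is ahead of fetch. Every pair is in the required order; nothing is violated.

yes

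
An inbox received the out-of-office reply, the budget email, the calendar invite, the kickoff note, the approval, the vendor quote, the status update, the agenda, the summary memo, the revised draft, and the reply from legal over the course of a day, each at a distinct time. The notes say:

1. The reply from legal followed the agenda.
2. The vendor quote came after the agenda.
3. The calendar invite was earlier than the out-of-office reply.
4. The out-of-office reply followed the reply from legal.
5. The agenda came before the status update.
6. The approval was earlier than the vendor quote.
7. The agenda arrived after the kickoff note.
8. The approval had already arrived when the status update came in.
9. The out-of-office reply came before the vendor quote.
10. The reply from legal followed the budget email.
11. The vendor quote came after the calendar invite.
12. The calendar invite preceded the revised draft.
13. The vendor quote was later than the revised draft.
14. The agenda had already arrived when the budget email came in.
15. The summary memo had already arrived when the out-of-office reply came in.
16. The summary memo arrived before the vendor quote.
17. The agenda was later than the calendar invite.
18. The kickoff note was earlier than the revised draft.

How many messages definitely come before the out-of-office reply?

Directly stated before the out-of-office reply: the calendar invite, the reply from legal, and the summary memo.
The agenda reaches the out-of-office reply via the agenda → the reply from legal → the out-of-office reply.
The budget email reaches the out-of-office reply via the budget email → the reply from legal → the out-of-office reply.
The kickoff note reaches the out-of-office reply via the kickoff note → the agenda → the reply from legal → the out-of-office reply.
No chain forces the vendor quote (or any of the others) ahead of the out-of-office reply.
That's the agenda, the budget email, the calendar invite, the kickoff note, the reply from legal, and the summary memo — 6 in all.

6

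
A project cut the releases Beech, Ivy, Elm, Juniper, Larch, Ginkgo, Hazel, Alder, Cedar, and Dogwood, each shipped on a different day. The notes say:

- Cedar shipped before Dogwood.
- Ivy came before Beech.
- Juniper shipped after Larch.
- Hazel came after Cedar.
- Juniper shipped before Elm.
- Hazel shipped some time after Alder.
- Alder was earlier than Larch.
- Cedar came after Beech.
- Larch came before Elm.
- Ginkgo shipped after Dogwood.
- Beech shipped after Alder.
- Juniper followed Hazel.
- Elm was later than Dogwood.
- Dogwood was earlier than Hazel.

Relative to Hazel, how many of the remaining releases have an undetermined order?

Forced before Hazel: Alder, Beech, Cedar, Dogwood, and Ivy; forced after Hazel: Elm and Juniper.
That leaves Ginkgo and Larch with no forced order relative to Hazel — 2.

2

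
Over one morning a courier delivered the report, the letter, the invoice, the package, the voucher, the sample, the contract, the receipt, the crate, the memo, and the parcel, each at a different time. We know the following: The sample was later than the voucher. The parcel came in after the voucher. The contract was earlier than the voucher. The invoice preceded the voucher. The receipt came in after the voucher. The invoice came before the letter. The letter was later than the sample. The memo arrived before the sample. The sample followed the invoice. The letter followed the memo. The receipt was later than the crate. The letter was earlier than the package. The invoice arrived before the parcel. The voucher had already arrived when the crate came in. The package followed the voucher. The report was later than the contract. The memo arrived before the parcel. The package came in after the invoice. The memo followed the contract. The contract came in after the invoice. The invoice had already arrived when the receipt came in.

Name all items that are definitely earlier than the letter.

the contract, the invoice, the memo, the sample, the voucher

Directly stated before the letter: the invoice, the memo, and the sample.
The contract reaches the letter via the contract → the memo → the letter.
The voucher reaches the letter via the voucher → the sample → the letter.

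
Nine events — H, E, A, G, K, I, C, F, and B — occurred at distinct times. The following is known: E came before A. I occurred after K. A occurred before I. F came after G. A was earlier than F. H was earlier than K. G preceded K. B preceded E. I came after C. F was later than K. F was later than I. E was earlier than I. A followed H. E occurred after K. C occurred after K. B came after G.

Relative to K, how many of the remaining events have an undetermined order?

Forced before K: G and H; forced after K: A, C, E, F, and I.
That leaves B with no forced order relative to K — 1.

1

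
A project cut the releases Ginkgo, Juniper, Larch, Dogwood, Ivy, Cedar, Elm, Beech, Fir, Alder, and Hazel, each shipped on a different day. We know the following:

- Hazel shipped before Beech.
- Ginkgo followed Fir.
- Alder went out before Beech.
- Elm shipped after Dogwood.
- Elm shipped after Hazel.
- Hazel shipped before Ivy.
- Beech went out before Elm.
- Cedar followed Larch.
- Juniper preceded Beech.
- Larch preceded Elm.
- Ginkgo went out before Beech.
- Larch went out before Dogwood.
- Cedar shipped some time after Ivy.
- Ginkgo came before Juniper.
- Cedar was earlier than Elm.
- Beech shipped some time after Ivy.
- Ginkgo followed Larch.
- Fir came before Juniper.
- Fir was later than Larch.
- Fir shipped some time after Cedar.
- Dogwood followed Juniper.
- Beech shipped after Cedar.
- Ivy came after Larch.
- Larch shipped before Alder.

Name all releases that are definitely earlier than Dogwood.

Directly stated before Dogwood: Juniper and Larch.
Cedar reaches Dogwood via Cedar → Fir → Juniper → Dogwood.
Fir reaches Dogwood via Fir → Juniper → Dogwood.
Ginkgo reaches Dogwood via Ginkgo → Juniper → Dogwood.
Likewise Hazel and Ivy each reach Dogwood by chaining the stated constraints.
No chain forces Elm (or any of the others) ahead of Dogwood.

Cedar, Fir, Ginkgo, Hazel, Ivy, Juniper, Larch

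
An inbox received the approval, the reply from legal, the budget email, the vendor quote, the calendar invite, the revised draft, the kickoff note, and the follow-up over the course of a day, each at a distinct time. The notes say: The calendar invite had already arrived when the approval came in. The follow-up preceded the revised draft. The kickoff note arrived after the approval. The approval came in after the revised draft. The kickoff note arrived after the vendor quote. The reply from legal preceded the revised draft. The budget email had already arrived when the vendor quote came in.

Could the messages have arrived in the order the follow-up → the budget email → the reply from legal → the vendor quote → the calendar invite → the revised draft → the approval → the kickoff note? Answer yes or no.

Check each stated constraint against the proposed order — e.g. the vendor quote is ahead of the kickoff note; the follow-up is ahead of the revised draft. Every pair is in the required order; nothing is violated.

yes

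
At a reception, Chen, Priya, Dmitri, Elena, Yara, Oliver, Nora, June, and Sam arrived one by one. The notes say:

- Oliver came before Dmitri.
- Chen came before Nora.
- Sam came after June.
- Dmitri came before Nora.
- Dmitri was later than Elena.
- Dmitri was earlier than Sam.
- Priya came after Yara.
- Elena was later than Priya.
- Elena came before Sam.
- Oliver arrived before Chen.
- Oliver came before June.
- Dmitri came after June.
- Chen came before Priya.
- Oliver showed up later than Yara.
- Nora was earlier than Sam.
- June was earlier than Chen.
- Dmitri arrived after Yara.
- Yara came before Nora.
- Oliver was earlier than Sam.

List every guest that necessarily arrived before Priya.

Directly stated before Priya: Chen and Yara.
June reaches Priya via June → Chen → Priya.
Oliver reaches Priya via Oliver → Chen → Priya.

Chen, June, Oliver, Yara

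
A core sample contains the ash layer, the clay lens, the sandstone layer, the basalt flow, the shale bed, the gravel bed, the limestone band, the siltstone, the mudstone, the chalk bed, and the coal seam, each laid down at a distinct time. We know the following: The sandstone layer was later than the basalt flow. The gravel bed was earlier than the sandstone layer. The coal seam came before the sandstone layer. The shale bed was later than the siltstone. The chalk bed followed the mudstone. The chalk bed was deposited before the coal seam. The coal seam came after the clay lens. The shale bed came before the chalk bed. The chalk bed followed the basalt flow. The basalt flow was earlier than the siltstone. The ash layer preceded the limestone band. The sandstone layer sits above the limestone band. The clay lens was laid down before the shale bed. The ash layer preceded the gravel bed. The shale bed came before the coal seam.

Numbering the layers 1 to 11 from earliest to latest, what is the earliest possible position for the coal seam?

7

The basalt flow, the chalk bed, the clay lens, the mudstone, the shale bed, and the siltstone must all come before the coal seam — 6 forced predecessors.
Nothing else is forced ahead of the coal seam, so its earliest slot is position 6 + 1 = 7.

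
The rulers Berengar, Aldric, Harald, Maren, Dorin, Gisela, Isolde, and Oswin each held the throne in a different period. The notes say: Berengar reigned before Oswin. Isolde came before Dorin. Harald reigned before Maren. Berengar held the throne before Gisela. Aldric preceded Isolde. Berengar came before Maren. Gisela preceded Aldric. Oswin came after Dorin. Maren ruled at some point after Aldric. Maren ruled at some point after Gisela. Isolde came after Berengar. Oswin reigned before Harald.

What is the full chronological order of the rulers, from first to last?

The constraints fix every adjacent pair, so only one ordering works:
Berengar → Gisela → Aldric → Isolde → Dorin → Oswin → Harald → Maren.

Berengar, Gisela, Aldric, Isolde, Dorin, Oswin, Harald, Maren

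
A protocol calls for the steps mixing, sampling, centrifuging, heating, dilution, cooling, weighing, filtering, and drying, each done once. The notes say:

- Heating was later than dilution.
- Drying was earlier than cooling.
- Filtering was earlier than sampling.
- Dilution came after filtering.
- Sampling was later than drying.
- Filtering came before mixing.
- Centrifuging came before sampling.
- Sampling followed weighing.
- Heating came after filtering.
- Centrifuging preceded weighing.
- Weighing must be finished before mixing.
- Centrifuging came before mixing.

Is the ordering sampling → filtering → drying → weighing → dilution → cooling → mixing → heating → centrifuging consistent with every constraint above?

The constraints require filtering before sampling, but in the proposed sequence sampling appears ahead of filtering. That one violation is enough.

no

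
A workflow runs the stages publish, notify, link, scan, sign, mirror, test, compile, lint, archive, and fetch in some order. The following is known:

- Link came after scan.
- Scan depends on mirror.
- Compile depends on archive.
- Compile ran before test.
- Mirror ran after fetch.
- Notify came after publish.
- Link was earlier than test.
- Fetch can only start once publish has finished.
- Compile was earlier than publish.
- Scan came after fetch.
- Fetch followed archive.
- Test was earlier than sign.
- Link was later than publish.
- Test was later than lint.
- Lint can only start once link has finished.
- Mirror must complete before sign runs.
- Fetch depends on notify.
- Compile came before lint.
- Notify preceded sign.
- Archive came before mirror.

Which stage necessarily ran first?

Archive has a chain of constraints placing it before every other stage, so archive must be first.

archive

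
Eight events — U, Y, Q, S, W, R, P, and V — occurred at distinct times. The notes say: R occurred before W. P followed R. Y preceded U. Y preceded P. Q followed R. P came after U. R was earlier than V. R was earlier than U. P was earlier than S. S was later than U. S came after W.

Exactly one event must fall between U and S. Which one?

P

Tracing the constraints gives U → P → S, so P sits after U and before S.
No other event is forced both after U and before S.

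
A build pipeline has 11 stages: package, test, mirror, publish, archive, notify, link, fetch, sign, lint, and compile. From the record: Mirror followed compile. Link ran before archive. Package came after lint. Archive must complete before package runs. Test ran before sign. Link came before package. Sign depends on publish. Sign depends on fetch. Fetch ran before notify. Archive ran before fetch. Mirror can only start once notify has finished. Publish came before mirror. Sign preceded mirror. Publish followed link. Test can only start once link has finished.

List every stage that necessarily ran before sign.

Directly stated before sign: fetch, publish, and test.
Archive reaches sign via archive → fetch → sign.
Link reaches sign via link → test → sign.
No chain forces compile (or any of the others) ahead of sign.

archive, fetch, link, publish, test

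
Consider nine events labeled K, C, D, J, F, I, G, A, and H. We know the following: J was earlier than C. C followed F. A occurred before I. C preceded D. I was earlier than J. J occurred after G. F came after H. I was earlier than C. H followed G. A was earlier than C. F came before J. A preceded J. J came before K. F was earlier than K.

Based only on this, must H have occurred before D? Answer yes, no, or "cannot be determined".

Chain the constraints: H → F → C → D. Each link is directly stated, so H comes before D.

yes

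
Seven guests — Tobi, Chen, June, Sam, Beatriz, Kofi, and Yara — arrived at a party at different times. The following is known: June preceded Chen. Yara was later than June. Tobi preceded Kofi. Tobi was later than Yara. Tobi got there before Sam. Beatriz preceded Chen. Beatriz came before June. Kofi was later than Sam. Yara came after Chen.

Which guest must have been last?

Every other guest has a chain of constraints placing them before Kofi, so Kofi is last.

Kofi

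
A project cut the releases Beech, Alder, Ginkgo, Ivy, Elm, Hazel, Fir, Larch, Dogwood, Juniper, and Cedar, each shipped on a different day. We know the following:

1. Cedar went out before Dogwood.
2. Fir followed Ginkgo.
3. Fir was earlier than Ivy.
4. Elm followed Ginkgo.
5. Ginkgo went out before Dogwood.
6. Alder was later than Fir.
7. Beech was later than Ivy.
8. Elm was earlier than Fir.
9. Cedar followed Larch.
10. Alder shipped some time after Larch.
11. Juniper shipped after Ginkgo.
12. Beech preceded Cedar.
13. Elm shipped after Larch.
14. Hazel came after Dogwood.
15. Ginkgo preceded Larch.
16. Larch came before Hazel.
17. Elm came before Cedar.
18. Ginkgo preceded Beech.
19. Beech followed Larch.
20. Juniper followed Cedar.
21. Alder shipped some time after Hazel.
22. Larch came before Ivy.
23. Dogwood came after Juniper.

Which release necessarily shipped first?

Ginkgo has a chain of constraints placing it before every other release, so Ginkgo must be first.

Ginkgo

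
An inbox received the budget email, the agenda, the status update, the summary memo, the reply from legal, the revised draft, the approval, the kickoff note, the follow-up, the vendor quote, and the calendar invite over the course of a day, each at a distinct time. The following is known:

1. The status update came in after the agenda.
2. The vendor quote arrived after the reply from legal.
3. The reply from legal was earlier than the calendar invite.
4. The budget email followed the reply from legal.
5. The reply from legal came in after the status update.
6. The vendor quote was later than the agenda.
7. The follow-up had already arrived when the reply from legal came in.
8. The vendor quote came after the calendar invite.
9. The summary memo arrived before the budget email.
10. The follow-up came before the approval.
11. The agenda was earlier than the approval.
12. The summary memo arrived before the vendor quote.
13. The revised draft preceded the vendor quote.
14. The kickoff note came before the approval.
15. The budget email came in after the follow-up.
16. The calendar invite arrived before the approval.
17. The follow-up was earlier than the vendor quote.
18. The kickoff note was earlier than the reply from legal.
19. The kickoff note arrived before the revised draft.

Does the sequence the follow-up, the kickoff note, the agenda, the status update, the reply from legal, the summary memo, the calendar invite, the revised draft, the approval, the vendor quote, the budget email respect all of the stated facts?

Check each stated constraint against the proposed order — e.g. the follow-up is ahead of the vendor quote; the follow-up is ahead of the budget email. Every pair is in the required order; nothing is violated.

yes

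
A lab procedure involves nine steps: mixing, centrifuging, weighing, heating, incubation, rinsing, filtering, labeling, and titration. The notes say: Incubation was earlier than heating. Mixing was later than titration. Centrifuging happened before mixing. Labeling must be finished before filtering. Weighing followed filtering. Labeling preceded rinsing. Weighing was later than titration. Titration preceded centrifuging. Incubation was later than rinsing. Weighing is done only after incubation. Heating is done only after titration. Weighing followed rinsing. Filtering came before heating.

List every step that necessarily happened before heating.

Directly stated before heating: filtering, incubation, and titration.
Labeling reaches heating via labeling → filtering → heating.
Rinsing reaches heating via rinsing → incubation → heating.

filtering, incubation, labeling, rinsing, titration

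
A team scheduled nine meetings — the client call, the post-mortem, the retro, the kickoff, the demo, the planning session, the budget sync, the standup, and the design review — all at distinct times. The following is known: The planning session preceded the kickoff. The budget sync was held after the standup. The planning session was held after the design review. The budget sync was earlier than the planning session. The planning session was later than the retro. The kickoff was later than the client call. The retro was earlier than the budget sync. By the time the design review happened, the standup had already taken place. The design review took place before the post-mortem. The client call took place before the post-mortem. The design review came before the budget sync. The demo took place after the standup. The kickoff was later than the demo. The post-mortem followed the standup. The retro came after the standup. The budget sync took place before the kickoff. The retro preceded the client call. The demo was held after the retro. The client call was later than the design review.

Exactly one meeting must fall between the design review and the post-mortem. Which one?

Tracing the constraints gives the design review → the client call → the post-mortem, so the client call sits after the design review and before the post-mortem.
No other meeting is forced both after the design review and before the post-mortem.

the client call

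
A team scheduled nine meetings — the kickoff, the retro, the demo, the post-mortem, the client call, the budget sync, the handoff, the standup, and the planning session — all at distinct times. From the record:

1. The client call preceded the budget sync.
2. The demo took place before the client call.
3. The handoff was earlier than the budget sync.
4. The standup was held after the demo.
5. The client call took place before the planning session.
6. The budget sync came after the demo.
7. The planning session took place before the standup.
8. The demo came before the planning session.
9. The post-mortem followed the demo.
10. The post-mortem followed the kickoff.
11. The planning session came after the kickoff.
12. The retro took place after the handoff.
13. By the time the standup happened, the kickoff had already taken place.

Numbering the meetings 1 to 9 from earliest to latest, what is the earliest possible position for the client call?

2

The demo must come before the client call — 1 forced predecessor.
Nothing else is forced ahead of the client call, so its earliest slot is position 1 + 1 = 2.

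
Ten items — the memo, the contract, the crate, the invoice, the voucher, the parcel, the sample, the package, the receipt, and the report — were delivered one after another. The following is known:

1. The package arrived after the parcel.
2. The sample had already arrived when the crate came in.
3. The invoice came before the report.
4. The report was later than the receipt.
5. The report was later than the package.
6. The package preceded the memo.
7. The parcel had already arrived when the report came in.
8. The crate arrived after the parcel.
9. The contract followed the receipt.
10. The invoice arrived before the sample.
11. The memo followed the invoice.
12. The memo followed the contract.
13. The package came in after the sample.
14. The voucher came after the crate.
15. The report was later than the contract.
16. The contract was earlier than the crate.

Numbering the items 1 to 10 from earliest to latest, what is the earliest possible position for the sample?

The invoice must come before the sample — 1 forced predecessor.
Nothing else is forced ahead of the sample, so its earliest slot is position 1 + 1 = 2.

2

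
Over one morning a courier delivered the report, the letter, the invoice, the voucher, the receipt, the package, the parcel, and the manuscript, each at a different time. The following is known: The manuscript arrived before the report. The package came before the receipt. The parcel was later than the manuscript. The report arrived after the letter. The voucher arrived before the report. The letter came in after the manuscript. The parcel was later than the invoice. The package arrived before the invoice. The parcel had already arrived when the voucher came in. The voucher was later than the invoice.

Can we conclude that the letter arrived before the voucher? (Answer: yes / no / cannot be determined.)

No chain of stated constraints runs from the letter to the voucher, and none runs from the voucher to the letter either.
So the relative order of the letter and the voucher is not fixed by the given facts.

cannot be determined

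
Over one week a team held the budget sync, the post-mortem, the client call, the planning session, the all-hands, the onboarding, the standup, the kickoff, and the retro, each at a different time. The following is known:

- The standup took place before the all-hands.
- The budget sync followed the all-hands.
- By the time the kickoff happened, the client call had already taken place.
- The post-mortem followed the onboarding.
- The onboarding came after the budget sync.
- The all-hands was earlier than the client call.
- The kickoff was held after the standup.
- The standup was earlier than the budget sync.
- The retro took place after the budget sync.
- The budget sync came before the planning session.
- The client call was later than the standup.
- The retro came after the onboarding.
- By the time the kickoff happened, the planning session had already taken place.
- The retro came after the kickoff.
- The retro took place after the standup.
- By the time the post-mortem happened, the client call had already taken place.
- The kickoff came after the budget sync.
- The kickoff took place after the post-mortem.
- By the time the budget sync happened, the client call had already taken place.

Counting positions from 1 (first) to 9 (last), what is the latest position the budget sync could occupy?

4

The budget sync must come before the kickoff, the onboarding, the planning session, the post-mortem, and the retro — 5 meetings forced after it.
Everything else can be placed before the budget sync in some valid order, so the budget sync can sit as late as position 9 − 5 = 4.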